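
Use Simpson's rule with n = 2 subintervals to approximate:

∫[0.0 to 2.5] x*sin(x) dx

f(x) = x*sin(x)
a = 0.0, b = 2.5, n = 2
h = (b - a)/n = 1.250000

Simpson's rule: (h/3)[f(x₀) + 4f(x₁) + 2f(x₂) + ... + f(xₙ)]

x_0 = 0.0000, f(x_0) = 0.000000, coefficient = 1
x_1 = 1.2500, f(x_1) = 1.186231, coefficient = 4
x_2 = 2.5000, f(x_2) = 1.496180, coefficient = 1

I ≈ (1.250000/3) × 6.241103 = 2.600460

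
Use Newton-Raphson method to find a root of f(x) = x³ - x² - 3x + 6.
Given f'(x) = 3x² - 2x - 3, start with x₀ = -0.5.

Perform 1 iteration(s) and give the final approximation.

f(x) = x³ - x² - 3x + 6
f'(x) = 3x² - 2x - 3
x₀ = -0.5

Newton-Raphson formula: x_{n+1} = x_n - f(x_n)/f'(x_n)

Iteration 1:
  f(-0.500000) = 7.125000
  f'(-0.500000) = -1.250000
  x_1 = -0.500000 - 7.125000/(-1.250000) = 5.200000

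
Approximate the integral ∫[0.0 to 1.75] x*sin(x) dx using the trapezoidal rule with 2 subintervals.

f(x) = x*sin(x)
a = 0.0, b = 1.75, n = 2
h = (b - a)/n = 0.875000

Trapezoidal rule: (h/2)[f(x₀) + 2f(x₁) + 2f(x₂) + ... + f(xₙ)]

x_0 = 0.0000, f(x_0) = 0.000000, coefficient = 1
x_1 = 0.8750, f(x_1) = 0.671601, coefficient = 2
x_2 = 1.7500, f(x_2) = 1.721975, coefficient = 1

I ≈ (0.875000/2) × 3.065177 = 1.341015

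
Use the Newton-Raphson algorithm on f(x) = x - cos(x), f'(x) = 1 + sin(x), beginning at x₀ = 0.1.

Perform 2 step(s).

f(x) = x - cos(x)
f'(x) = 1 + sin(x)
x₀ = 0.1

Newton-Raphson formula: x_{n+1} = x_n - f(x_n)/f'(x_n)

Iteration 1:
  f(0.100000) = -0.895004
  f'(0.100000) = 1.099833
  x_1 = 0.100000 - (-0.895004)/1.099833 = 0.913763
Iteration 2:
  f(0.913763) = 0.302993
  f'(0.913763) = 1.791808
  x_2 = 0.913763 - 0.302993/1.791808 = 0.744664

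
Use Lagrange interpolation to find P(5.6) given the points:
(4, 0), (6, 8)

Lagrange interpolation formula:
P(x) = Σ yᵢ × Lᵢ(x)
where Lᵢ(x) = Π_{j≠i} (x - xⱼ)/(xᵢ - xⱼ)

L_0(5.6) = (5.6 - 6)/(4 - 6) = 0.200000
L_1(5.6) = (5.6 - 4)/(6 - 4) = 0.800000

P(5.6) = 0×L_0(5.6) + 8×L_1(5.6)
P(5.6) = 6.400000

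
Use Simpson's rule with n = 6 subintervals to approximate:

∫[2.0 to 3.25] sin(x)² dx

f(x) = sin(x)²
a = 2.0, b = 3.25, n = 6
h = (b - a)/n = 0.208333

Simpson's rule: (h/3)[f(x₀) + 4f(x₁) + 2f(x₂) + ... + f(xₙ)]

x_0 = 2.0000, f(x_0) = 0.826822, coefficient = 1
x_1 = 2.2083, f(x_1) = 0.645715, coefficient = 4
x_2 = 2.4167, f(x_2) = 0.439675, coefficient = 2
x_3 = 2.6250, f(x_3) = 0.243957, coefficient = 4
x_4 = 2.8333, f(x_4) = 0.092052, coefficient = 2
x_5 = 3.0417, f(x_5) = 0.009952, coefficient = 4
x_6 = 3.2500, f(x_6) = 0.011706, coefficient = 1

I ≈ (0.208333/3) × 5.500481 = 0.381978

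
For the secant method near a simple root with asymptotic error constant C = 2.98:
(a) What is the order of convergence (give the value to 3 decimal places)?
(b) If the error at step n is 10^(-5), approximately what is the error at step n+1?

(a) Secant method has superlinear convergence with order φ = (1+√5)/2 ≈ 1.618.
    This means |e_{n+1}| ≈ C|e_n|^1.618.

(b) With |e_n| = 10^(-5) and C = 2.98:
    |e_{n+1}| ≈ 2.98 × (10^(-5))^1.618 = 2.98 × 10^(-8.09)

(a) ≈ 1.618 (golden ratio); (b) |e_{n+1}| ≈ 2.421e-08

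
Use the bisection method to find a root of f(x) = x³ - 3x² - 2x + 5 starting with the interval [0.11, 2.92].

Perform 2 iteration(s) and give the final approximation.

f(x) = x³ - 3x² - 2x + 5
Initial interval: [0.11, 2.92]

Iteration 1:
  c_1 = (0.110000 + 2.920000)/2 = 1.515000
  f(c_1) = f(1.515000) = -1.438409
  f(a) × f(c) < 0, new interval: [0.110000, 1.515000]
Iteration 2:
  c_2 = (0.110000 + 1.515000)/2 = 0.812500
  f(c_2) = f(0.812500) = 1.930908
  f(a) × f(c) ≥ 0, new interval: [0.812500, 1.515000]

After 2 iteration(s), the approximation is c_2 = 0.812500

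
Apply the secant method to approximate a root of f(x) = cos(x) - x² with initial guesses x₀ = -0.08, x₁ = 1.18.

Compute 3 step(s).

f(x) = cos(x) - x²
x₀ = -0.08, x₁ = 1.18

Secant formula: x_{n+1} = x_n - f(x_n)(x_n - x_{n-1})/(f(x_n) - f(x_{n-1}))

Iteration 1:
  f(-0.080000) = 0.990402
  f(1.180000) = -1.011475
  x_2 = 1.180000 - (-1.011475)×(1.180000 - (-0.080000))/(-1.011475 - 0.990402)
       = 0.543368
Iteration 2:
  f(1.180000) = -1.011475
  f(0.543368) = 0.560723
  x_3 = 0.543368 - 0.560723×(0.543368 - 1.180000)/(0.560723 - (-1.011475))
       = 0.770422
Iteration 3:
  f(0.543368) = 0.560723
  f(0.770422) = 0.124066
  x_4 = 0.770422 - 0.124066×(0.770422 - 0.543368)/(0.124066 - 0.560723)
       = 0.834935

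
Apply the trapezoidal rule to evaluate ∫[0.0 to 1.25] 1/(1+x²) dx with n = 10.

f(x) = 1/(1+x²)
a = 0.0, b = 1.25, n = 10
h = (b - a)/n = 0.125000

Trapezoidal rule: (h/2)[f(x₀) + 2f(x₁) + 2f(x₂) + ... + f(xₙ)]

x_0 = 0.0000, f(x_0) = 1.000000, coefficient = 1
x_1 = 0.1250, f(x_1) = 0.984615, coefficient = 2
x_2 = 0.2500, f(x_2) = 0.941176, coefficient = 2
x_3 = 0.3750, f(x_3) = 0.876712, coefficient = 2
x_4 = 0.5000, f(x_4) = 0.800000, coefficient = 2
x_5 = 0.6250, f(x_5) = 0.719101, coefficient = 2
x_6 = 0.7500, f(x_6) = 0.640000, coefficient = 2
x_7 = 0.8750, f(x_7) = 0.566372, coefficient = 2
x_8 = 1.0000, f(x_8) = 0.500000, coefficient = 2
x_9 = 1.1250, f(x_9) = 0.441379, coefficient = 2
x_10 = 1.2500, f(x_10) = 0.390244, coefficient = 1

I ≈ (0.125000/2) × 14.328957 = 0.895560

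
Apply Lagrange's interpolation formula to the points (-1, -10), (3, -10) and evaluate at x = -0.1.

Lagrange interpolation formula:
P(x) = Σ yᵢ × Lᵢ(x)
where Lᵢ(x) = Π_{j≠i} (x - xⱼ)/(xᵢ - xⱼ)

L_0(-0.1) = (-0.1 - 3)/(-1 - 3) = 0.775000
L_1(-0.1) = (-0.1 - (-1))/(3 - (-1)) = 0.225000

P(-0.1) = (-10)×L_0(-0.1) + (-10)×L_1(-0.1)
P(-0.1) = -10.000000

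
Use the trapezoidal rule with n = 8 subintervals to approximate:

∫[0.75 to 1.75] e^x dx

f(x) = e^x
a = 0.75, b = 1.75, n = 8
h = (b - a)/n = 0.125000

Trapezoidal rule: (h/2)[f(x₀) + 2f(x₁) + 2f(x₂) + ... + f(xₙ)]

x_0 = 0.7500, f(x_0) = 2.117000, coefficient = 1
x_1 = 0.8750, f(x_1) = 2.398875, coefficient = 2
x_2 = 1.0000, f(x_2) = 2.718282, coefficient = 2
x_3 = 1.1250, f(x_3) = 3.080217, coefficient = 2
x_4 = 1.2500, f(x_4) = 3.490343, coefficient = 2
x_5 = 1.3750, f(x_5) = 3.955077, coefficient = 2
x_6 = 1.5000, f(x_6) = 4.481689, coefficient = 2
x_7 = 1.6250, f(x_7) = 5.078419, coefficient = 2
x_8 = 1.7500, f(x_8) = 5.754603, coefficient = 1

I ≈ (0.125000/2) × 58.277406 = 3.642338
Exact value: 3.637603
Error: 0.004735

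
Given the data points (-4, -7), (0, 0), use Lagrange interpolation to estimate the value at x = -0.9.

Lagrange interpolation formula:
P(x) = Σ yᵢ × Lᵢ(x)
where Lᵢ(x) = Π_{j≠i} (x - xⱼ)/(xᵢ - xⱼ)

L_0(-0.9) = (-0.9 - 0)/(-4 - 0) = 0.225000
L_1(-0.9) = (-0.9 - (-4))/(0 - (-4)) = 0.775000

P(-0.9) = (-7)×L_0(-0.9) + 0×L_1(-0.9)
P(-0.9) = -1.575000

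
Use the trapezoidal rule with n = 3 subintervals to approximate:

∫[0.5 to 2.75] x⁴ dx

f(x) = x⁴
a = 0.5, b = 2.75, n = 3
h = (b - a)/n = 0.750000

Trapezoidal rule: (h/2)[f(x₀) + 2f(x₁) + 2f(x₂) + ... + f(xₙ)]

x_0 = 0.5000, f(x_0) = 0.062500, coefficient = 1
x_1 = 1.2500, f(x_1) = 2.441406, coefficient = 2
x_2 = 2.0000, f(x_2) = 16.000000, coefficient = 2
x_3 = 2.7500, f(x_3) = 57.191406, coefficient = 1

I ≈ (0.750000/2) × 94.136719 = 35.301270
Exact value: 31.449023
Error: 3.852246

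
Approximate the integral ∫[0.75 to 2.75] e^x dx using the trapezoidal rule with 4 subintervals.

f(x) = e^x
a = 0.75, b = 2.75, n = 4
h = (b - a)/n = 0.500000

Trapezoidal rule: (h/2)[f(x₀) + 2f(x₁) + 2f(x₂) + ... + f(xₙ)]

x_0 = 0.7500, f(x_0) = 2.117000, coefficient = 1
x_1 = 1.2500, f(x_1) = 3.490343, coefficient = 2
x_2 = 1.7500, f(x_2) = 5.754603, coefficient = 2
x_3 = 2.2500, f(x_3) = 9.487736, coefficient = 2
x_4 = 2.7500, f(x_4) = 15.642632, coefficient = 1

I ≈ (0.500000/2) × 55.224995 = 13.806249
Exact value: 13.525632
Error: 0.280617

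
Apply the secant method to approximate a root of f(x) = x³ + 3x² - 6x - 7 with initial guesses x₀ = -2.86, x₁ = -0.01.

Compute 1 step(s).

f(x) = x³ + 3x² - 6x - 7
x₀ = -2.86, x₁ = -0.01

Secant formula: x_{n+1} = x_n - f(x_n)(x_n - x_{n-1})/(f(x_n) - f(x_{n-1}))

Iteration 1:
  f(-2.860000) = 11.305144
  f(-0.010000) = -6.939701
  x_2 = -0.010000 - (-6.939701)×(-0.010000 - (-2.860000))/(-6.939701 - 11.305144)
       = -1.094040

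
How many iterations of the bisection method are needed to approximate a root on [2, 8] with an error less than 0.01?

We need (b-a)/2^n ≤ 0.01
(8 - 2)/2^n ≤ 0.01
6/2^n ≤ 0.01
2^n ≥ 600
n ≥ log₂(600) = 9.23
n ≥ 10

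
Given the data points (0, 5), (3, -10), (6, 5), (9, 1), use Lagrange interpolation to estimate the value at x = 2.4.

Lagrange interpolation formula:
P(x) = Σ yᵢ × Lᵢ(x)
where Lᵢ(x) = Π_{j≠i} (x - xⱼ)/(xᵢ - xⱼ)

L_0(2.4) = (2.4 - 3)/(0 - 3) × (2.4 - 6)/(0 - 6) × (2.4 - 9)/(0 - 9) = 0.088000
L_1(2.4) = (2.4 - 0)/(3 - 0) × (2.4 - 6)/(3 - 6) × (2.4 - 9)/(3 - 9) = 1.056000
L_2(2.4) = (2.4 - 0)/(6 - 0) × (2.4 - 3)/(6 - 3) × (2.4 - 9)/(6 - 9) = -0.176000
L_3(2.4) = (2.4 - 0)/(9 - 0) × (2.4 - 3)/(9 - 3) × (2.4 - 6)/(9 - 6) = 0.032000

P(2.4) = 5×L_0(2.4) + (-10)×L_1(2.4) + 5×L_2(2.4) + 1×L_3(2.4)
P(2.4) = -10.968000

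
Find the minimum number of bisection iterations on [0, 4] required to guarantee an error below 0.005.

We need (b-a)/2^n ≤ 0.005
(4 - 0)/2^n ≤ 0.005
4/2^n ≤ 0.005
2^n ≥ 800
n ≥ log₂(800) = 9.64
n ≥ 10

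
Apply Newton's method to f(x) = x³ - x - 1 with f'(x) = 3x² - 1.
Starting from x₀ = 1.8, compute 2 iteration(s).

f(x) = x³ - x - 1
f'(x) = 3x² - 1
x₀ = 1.8

Newton-Raphson formula: x_{n+1} = x_n - f(x_n)/f'(x_n)

Iteration 1:
  f(1.800000) = 3.032000
  f'(1.800000) = 8.720000
  x_1 = 1.800000 - 3.032000/8.720000 = 1.452294
Iteration 2:
  f(1.452294) = 0.610821
  f'(1.452294) = 5.327470
  x_2 = 1.452294 - 0.610821/5.327470 = 1.337639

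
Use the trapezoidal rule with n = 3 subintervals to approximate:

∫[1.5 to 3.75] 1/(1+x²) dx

f(x) = 1/(1+x²)
a = 1.5, b = 3.75, n = 3
h = (b - a)/n = 0.750000

Trapezoidal rule: (h/2)[f(x₀) + 2f(x₁) + 2f(x₂) + ... + f(xₙ)]

x_0 = 1.5000, f(x_0) = 0.307692, coefficient = 1
x_1 = 2.2500, f(x_1) = 0.164948, coefficient = 2
x_2 = 3.0000, f(x_2) = 0.100000, coefficient = 2
x_3 = 3.7500, f(x_3) = 0.066390, coefficient = 1

I ≈ (0.750000/2) × 0.903979 = 0.338992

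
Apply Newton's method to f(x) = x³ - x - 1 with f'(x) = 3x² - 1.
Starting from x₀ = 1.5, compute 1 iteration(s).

f(x) = x³ - x - 1
f'(x) = 3x² - 1
x₀ = 1.5

Newton-Raphson formula: x_{n+1} = x_n - f(x_n)/f'(x_n)

Iteration 1:
  f(1.500000) = 0.875000
  f'(1.500000) = 5.750000
  x_1 = 1.500000 - 0.875000/5.750000 = 1.347826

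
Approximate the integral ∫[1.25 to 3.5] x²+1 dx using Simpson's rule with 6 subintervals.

f(x) = x²+1
a = 1.25, b = 3.5, n = 6
h = (b - a)/n = 0.375000

Simpson's rule: (h/3)[f(x₀) + 4f(x₁) + 2f(x₂) + ... + f(xₙ)]

x_0 = 1.2500, f(x_0) = 2.562500, coefficient = 1
x_1 = 1.6250, f(x_1) = 3.640625, coefficient = 4
x_2 = 2.0000, f(x_2) = 5.000000, coefficient = 2
x_3 = 2.3750, f(x_3) = 6.640625, coefficient = 4
x_4 = 2.7500, f(x_4) = 8.562500, coefficient = 2
x_5 = 3.1250, f(x_5) = 10.765625, coefficient = 4
x_6 = 3.5000, f(x_6) = 13.250000, coefficient = 1

I ≈ (0.375000/3) × 127.125000 = 15.890625
Exact value: 15.890625
Error: 0.000000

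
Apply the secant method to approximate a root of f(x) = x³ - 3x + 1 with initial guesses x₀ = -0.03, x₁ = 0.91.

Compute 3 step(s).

f(x) = x³ - 3x + 1
x₀ = -0.03, x₁ = 0.91

Secant formula: x_{n+1} = x_n - f(x_n)(x_n - x_{n-1})/(f(x_n) - f(x_{n-1}))

Iteration 1:
  f(-0.030000) = 1.089973
  f(0.910000) = -0.976429
  x_2 = 0.910000 - (-0.976429)×(0.910000 - (-0.030000))/(-0.976429 - 1.089973)
       = 0.465825
Iteration 2:
  f(0.910000) = -0.976429
  f(0.465825) = -0.296395
  x_3 = 0.465825 - (-0.296395)×(0.465825 - 0.910000)/(-0.296395 - (-0.976429))
       = 0.272230
Iteration 3:
  f(0.465825) = -0.296395
  f(0.272230) = 0.203484
  x_4 = 0.272230 - 0.203484×(0.272230 - 0.465825)/(0.203484 - (-0.296395))
       = 0.351036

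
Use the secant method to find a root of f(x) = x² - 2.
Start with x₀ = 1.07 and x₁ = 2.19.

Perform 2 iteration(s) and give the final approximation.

f(x) = x² - 2
x₀ = 1.07, x₁ = 2.19

Secant formula: x_{n+1} = x_n - f(x_n)(x_n - x_{n-1})/(f(x_n) - f(x_{n-1}))

Iteration 1:
  f(1.070000) = -0.855100
  f(2.190000) = 2.796100
  x_2 = 2.190000 - 2.796100×(2.190000 - 1.070000)/(2.796100 - (-0.855100))
       = 1.332301
Iteration 2:
  f(2.190000) = 2.796100
  f(1.332301) = -0.224975
  x_3 = 1.332301 - (-0.224975)×(1.332301 - 2.190000)/(-0.224975 - 2.796100)
       = 1.396172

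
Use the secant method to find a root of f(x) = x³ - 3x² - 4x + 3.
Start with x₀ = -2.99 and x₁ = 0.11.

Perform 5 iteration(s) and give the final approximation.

f(x) = x³ - 3x² - 4x + 3
x₀ = -2.99, x₁ = 0.11

Secant formula: x_{n+1} = x_n - f(x_n)(x_n - x_{n-1})/(f(x_n) - f(x_{n-1}))

Iteration 1:
  f(-2.990000) = -38.591199
  f(0.110000) = 2.525031
  x_2 = 0.110000 - 2.525031×(0.110000 - (-2.990000))/(2.525031 - (-38.591199))
       = -0.080377
Iteration 2:
  f(0.110000) = 2.525031
  f(-0.080377) = 3.301608
  x_3 = -0.080377 - 3.301608×(-0.080377 - 0.110000)/(3.301608 - 2.525031)
       = 0.729009
Iteration 3:
  f(-0.080377) = 3.301608
  f(0.729009) = -1.122965
  x_4 = 0.729009 - (-1.122965)×(0.729009 - (-0.080377))/(-1.122965 - 3.301608)
       = 0.523585
Iteration 4:
  f(0.729009) = -1.122965
  f(0.523585) = 0.226770
  x_5 = 0.523585 - 0.226770×(0.523585 - 0.729009)/(0.226770 - (-1.122965))
       = 0.558099
Iteration 5:
  f(0.523585) = 0.226770
  f(0.558099) = 0.007015
  x_6 = 0.558099 - 0.007015×(0.558099 - 0.523585)/(0.007015 - 0.226770)
       = 0.559201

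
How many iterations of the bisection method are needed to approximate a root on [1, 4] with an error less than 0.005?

We need (b-a)/2^n ≤ 0.005
(4 - 1)/2^n ≤ 0.005
3/2^n ≤ 0.005
2^n ≥ 600
n ≥ log₂(600) = 9.23
n ≥ 10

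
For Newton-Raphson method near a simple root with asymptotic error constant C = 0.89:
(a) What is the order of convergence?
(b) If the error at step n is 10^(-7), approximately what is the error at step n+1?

(a) Newton-Raphson has quadratic (order 2) convergence near simple roots.
    This means |e_{n+1}| ≈ C|e_n|².

(b) With |e_n| = 10^(-7) and C = 0.89:
    |e_{n+1}| ≈ 0.89 × (10^(-7))² = 0.89 × 10^(-14)

(a) 2 (quadratic); (b) |e_{n+1}| ≈ 8.900e-15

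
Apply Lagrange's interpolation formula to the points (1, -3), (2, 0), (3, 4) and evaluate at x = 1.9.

Lagrange interpolation formula:
P(x) = Σ yᵢ × Lᵢ(x)
where Lᵢ(x) = Π_{j≠i} (x - xⱼ)/(xᵢ - xⱼ)

L_0(1.9) = (1.9 - 2)/(1 - 2) × (1.9 - 3)/(1 - 3) = 0.055000
L_1(1.9) = (1.9 - 1)/(2 - 1) × (1.9 - 3)/(2 - 3) = 0.990000
L_2(1.9) = (1.9 - 1)/(3 - 1) × (1.9 - 2)/(3 - 2) = -0.045000

P(1.9) = (-3)×L_0(1.9) + 0×L_1(1.9) + 4×L_2(1.9)
P(1.9) = -0.345000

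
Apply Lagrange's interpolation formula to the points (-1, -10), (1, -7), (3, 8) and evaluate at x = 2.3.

Lagrange interpolation formula:
P(x) = Σ yᵢ × Lᵢ(x)
where Lᵢ(x) = Π_{j≠i} (x - xⱼ)/(xᵢ - xⱼ)

L_0(2.3) = (2.3 - 1)/(-1 - 1) × (2.3 - 3)/(-1 - 3) = -0.113750
L_1(2.3) = (2.3 - (-1))/(1 - (-1)) × (2.3 - 3)/(1 - 3) = 0.577500
L_2(2.3) = (2.3 - (-1))/(3 - (-1)) × (2.3 - 1)/(3 - 1) = 0.536250

P(2.3) = (-10)×L_0(2.3) + (-7)×L_1(2.3) + 8×L_2(2.3)
P(2.3) = 1.385000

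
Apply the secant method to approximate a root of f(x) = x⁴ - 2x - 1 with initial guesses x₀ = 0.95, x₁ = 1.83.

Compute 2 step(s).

f(x) = x⁴ - 2x - 1
x₀ = 0.95, x₁ = 1.83

Secant formula: x_{n+1} = x_n - f(x_n)(x_n - x_{n-1})/(f(x_n) - f(x_{n-1}))

Iteration 1:
  f(0.950000) = -2.085494
  f(1.830000) = 6.555131
  x_2 = 1.830000 - 6.555131×(1.830000 - 0.950000)/(6.555131 - (-2.085494))
       = 1.162396
Iteration 2:
  f(1.830000) = 6.555131
  f(1.162396) = -1.499146
  x_3 = 1.162396 - (-1.499146)×(1.162396 - 1.830000)/(-1.499146 - 6.555131)
       = 1.286657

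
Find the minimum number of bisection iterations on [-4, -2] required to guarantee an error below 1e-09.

We need (b-a)/2^n ≤ 1e-09
(-2 - (-4))/2^n ≤ 1e-09
2/2^n ≤ 1e-09
2^n ≥ 2000000000
n ≥ log₂(2000000000) = 30.90
n ≥ 31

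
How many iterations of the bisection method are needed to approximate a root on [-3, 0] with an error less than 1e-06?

We need (b-a)/2^n ≤ 1e-06
(0 - (-3))/2^n ≤ 1e-06
3/2^n ≤ 1e-06
2^n ≥ 3000000
n ≥ log₂(3000000) = 21.52
n ≥ 22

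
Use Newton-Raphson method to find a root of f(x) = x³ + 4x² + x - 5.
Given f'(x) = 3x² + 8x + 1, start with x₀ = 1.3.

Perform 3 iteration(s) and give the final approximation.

f(x) = x³ + 4x² + x - 5
f'(x) = 3x² + 8x + 1
x₀ = 1.3

Newton-Raphson formula: x_{n+1} = x_n - f(x_n)/f'(x_n)

Iteration 1:
  f(1.300000) = 5.257000
  f'(1.300000) = 16.470000
  x_1 = 1.300000 - 5.257000/16.470000 = 0.980814
Iteration 2:
  f(0.980814) = 0.772333
  f'(0.980814) = 11.732495
  x_2 = 0.980814 - 0.772333/11.732495 = 0.914985
Iteration 3:
  f(0.914985) = 0.029799
  f'(0.914985) = 10.831474
  x_3 = 0.914985 - 0.029799/10.831474 = 0.912234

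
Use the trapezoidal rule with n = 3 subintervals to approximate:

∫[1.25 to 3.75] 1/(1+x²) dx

f(x) = 1/(1+x²)
a = 1.25, b = 3.75, n = 3
h = (b - a)/n = 0.833333

Trapezoidal rule: (h/2)[f(x₀) + 2f(x₁) + 2f(x₂) + ... + f(xₙ)]

x_0 = 1.2500, f(x_0) = 0.390244, coefficient = 1
x_1 = 2.0833, f(x_1) = 0.187256, coefficient = 2
x_2 = 2.9167, f(x_2) = 0.105186, coefficient = 2
x_3 = 3.7500, f(x_3) = 0.066390, coefficient = 1

I ≈ (0.833333/2) × 1.041519 = 0.433966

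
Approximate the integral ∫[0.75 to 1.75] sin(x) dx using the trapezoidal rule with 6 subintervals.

f(x) = sin(x)
a = 0.75, b = 1.75, n = 6
h = (b - a)/n = 0.166667

Trapezoidal rule: (h/2)[f(x₀) + 2f(x₁) + 2f(x₂) + ... + f(xₙ)]

x_0 = 0.7500, f(x_0) = 0.681639, coefficient = 1
x_1 = 0.9167, f(x_1) = 0.793578, coefficient = 2
x_2 = 1.0833, f(x_2) = 0.883524, coefficient = 2
x_3 = 1.2500, f(x_3) = 0.948985, coefficient = 2
x_4 = 1.4167, f(x_4) = 0.988146, coefficient = 2
x_5 = 1.5833, f(x_5) = 0.999921, coefficient = 2
x_6 = 1.7500, f(x_6) = 0.983986, coefficient = 1

I ≈ (0.166667/2) × 10.893931 = 0.907828
Exact value: 0.909935
Error: 0.002107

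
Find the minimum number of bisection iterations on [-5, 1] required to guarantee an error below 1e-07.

We need (b-a)/2^n ≤ 1e-07
(1 - (-5))/2^n ≤ 1e-07
6/2^n ≤ 1e-07
2^n ≥ 60000000
n ≥ log₂(60000000) = 25.84
n ≥ 26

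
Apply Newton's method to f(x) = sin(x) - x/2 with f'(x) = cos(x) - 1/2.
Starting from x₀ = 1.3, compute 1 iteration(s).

f(x) = sin(x) - x/2
f'(x) = cos(x) - 1/2
x₀ = 1.3

Newton-Raphson formula: x_{n+1} = x_n - f(x_n)/f'(x_n)

Iteration 1:
  f(1.300000) = 0.313558
  f'(1.300000) = -0.232501
  x_1 = 1.300000 - 0.313558/(-0.232501) = 2.648631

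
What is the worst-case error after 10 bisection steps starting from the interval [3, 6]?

Bisection error bound: |error| ≤ (b-a)/2^n
|error| ≤ (6 - 3)/2^10 = 3/2^10
|error| ≤ 0.0029296875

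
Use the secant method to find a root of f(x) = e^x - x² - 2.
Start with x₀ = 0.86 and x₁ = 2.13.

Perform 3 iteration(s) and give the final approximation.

f(x) = e^x - x² - 2
x₀ = 0.86, x₁ = 2.13

Secant formula: x_{n+1} = x_n - f(x_n)(x_n - x_{n-1})/(f(x_n) - f(x_{n-1}))

Iteration 1:
  f(0.860000) = -0.376439
  f(2.130000) = 1.877967
  x_2 = 2.130000 - 1.877967×(2.130000 - 0.860000)/(1.877967 - (-0.376439))
       = 1.072064
Iteration 2:
  f(2.130000) = 1.877967
  f(1.072064) = -0.227918
  x_3 = 1.072064 - (-0.227918)×(1.072064 - 2.130000)/(-0.227918 - 1.877967)
       = 1.186563
Iteration 3:
  f(1.072064) = -0.227918
  f(1.186563) = -0.132128
  x_4 = 1.186563 - (-0.132128)×(1.186563 - 1.072064)/(-0.132128 - (-0.227918))
       = 1.344499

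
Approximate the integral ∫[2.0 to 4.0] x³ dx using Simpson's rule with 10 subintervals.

f(x) = x³
a = 2.0, b = 4.0, n = 10
h = (b - a)/n = 0.200000

Simpson's rule: (h/3)[f(x₀) + 4f(x₁) + 2f(x₂) + ... + f(xₙ)]

x_0 = 2.0000, f(x_0) = 8.000000, coefficient = 1
x_1 = 2.2000, f(x_1) = 10.648000, coefficient = 4
x_2 = 2.4000, f(x_2) = 13.824000, coefficient = 2
x_3 = 2.6000, f(x_3) = 17.576000, coefficient = 4
x_4 = 2.8000, f(x_4) = 21.952000, coefficient = 2
x_5 = 3.0000, f(x_5) = 27.000000, coefficient = 4
x_6 = 3.2000, f(x_6) = 32.768000, coefficient = 2
x_7 = 3.4000, f(x_7) = 39.304000, coefficient = 4
x_8 = 3.6000, f(x_8) = 46.656000, coefficient = 2
x_9 = 3.8000, f(x_9) = 54.872000, coefficient = 4
x_10 = 4.0000, f(x_10) = 64.000000, coefficient = 1

I ≈ (0.200000/3) × 900.000000 = 60.000000
Exact value: 60.000000
Error: 0.000000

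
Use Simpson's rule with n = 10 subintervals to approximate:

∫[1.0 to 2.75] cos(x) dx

f(x) = cos(x)
a = 1.0, b = 2.75, n = 10
h = (b - a)/n = 0.175000

Simpson's rule: (h/3)[f(x₀) + 4f(x₁) + 2f(x₂) + ... + f(xₙ)]

x_0 = 1.0000, f(x_0) = 0.540302, coefficient = 1
x_1 = 1.1750, f(x_1) = 0.385543, coefficient = 4
x_2 = 1.3500, f(x_2) = 0.219007, coefficient = 2
x_3 = 1.5250, f(x_3) = 0.045780, coefficient = 4
x_4 = 1.7000, f(x_4) = -0.128844, coefficient = 2
x_5 = 1.8750, f(x_5) = -0.299534, coefficient = 4
x_6 = 2.0500, f(x_6) = -0.461073, coefficient = 2
x_7 = 2.2250, f(x_7) = -0.608528, coefficient = 4
x_8 = 2.4000, f(x_8) = -0.737394, coefficient = 2
x_9 = 2.5750, f(x_9) = -0.843735, coefficient = 4
x_10 = 2.7500, f(x_10) = -0.924302, coefficient = 1

I ≈ (0.175000/3) × -7.882498 = -0.459812
Exact value: -0.459810
Error: 0.000002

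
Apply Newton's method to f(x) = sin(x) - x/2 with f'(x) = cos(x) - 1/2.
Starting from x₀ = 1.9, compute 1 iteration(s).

f(x) = sin(x) - x/2
f'(x) = cos(x) - 1/2
x₀ = 1.9

Newton-Raphson formula: x_{n+1} = x_n - f(x_n)/f'(x_n)

Iteration 1:
  f(1.900000) = -0.003700
  f'(1.900000) = -0.823290
  x_1 = 1.900000 - (-0.003700)/(-0.823290) = 1.895506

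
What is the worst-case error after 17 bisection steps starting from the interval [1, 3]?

Bisection error bound: |error| ≤ (b-a)/2^n
|error| ≤ (3 - 1)/2^17 = 2/2^17
|error| ≤ 0.0000152588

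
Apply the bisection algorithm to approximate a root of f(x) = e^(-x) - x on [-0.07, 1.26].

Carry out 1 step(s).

f(x) = e^(-x) - x
Initial interval: [-0.07, 1.26]

Iteration 1:
  c_1 = (-0.070000 + 1.260000)/2 = 0.595000
  f(c_1) = f(0.595000) = -0.043437
  f(a) × f(c) < 0, new interval: [-0.070000, 0.595000]

After 1 iteration(s), the approximation is c_1 = 0.595000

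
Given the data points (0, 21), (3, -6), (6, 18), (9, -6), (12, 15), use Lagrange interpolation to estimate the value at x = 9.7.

Lagrange interpolation formula:
P(x) = Σ yᵢ × Lᵢ(x)
where Lᵢ(x) = Π_{j≠i} (x - xⱼ)/(xᵢ - xⱼ)

L_0(9.7) = (9.7 - 3)/(0 - 3) × (9.7 - 6)/(0 - 6) × (9.7 - 9)/(0 - 9) × (9.7 - 12)/(0 - 12) = -0.020531
L_1(9.7) = (9.7 - 0)/(3 - 0) × (9.7 - 6)/(3 - 6) × (9.7 - 9)/(3 - 9) × (9.7 - 12)/(3 - 12) = 0.118895
L_2(9.7) = (9.7 - 0)/(6 - 0) × (9.7 - 3)/(6 - 3) × (9.7 - 9)/(6 - 9) × (9.7 - 12)/(6 - 12) = -0.322944
L_3(9.7) = (9.7 - 0)/(9 - 0) × (9.7 - 3)/(9 - 3) × (9.7 - 6)/(9 - 6) × (9.7 - 12)/(9 - 12) = 1.137994
L_4(9.7) = (9.7 - 0)/(12 - 0) × (9.7 - 3)/(12 - 3) × (9.7 - 6)/(12 - 6) × (9.7 - 9)/(12 - 9) = 0.086586

P(9.7) = 21×L_0(9.7) + (-6)×L_1(9.7) + 18×L_2(9.7) + (-6)×L_3(9.7) + 15×L_4(9.7)
P(9.7) = -12.486675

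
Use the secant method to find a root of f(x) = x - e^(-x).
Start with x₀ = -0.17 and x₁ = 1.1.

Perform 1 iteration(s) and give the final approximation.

f(x) = x - e^(-x)
x₀ = -0.17, x₁ = 1.1

Secant formula: x_{n+1} = x_n - f(x_n)(x_n - x_{n-1})/(f(x_n) - f(x_{n-1}))

Iteration 1:
  f(-0.170000) = -1.355305
  f(1.100000) = 0.767129
  x_2 = 1.100000 - 0.767129×(1.100000 - (-0.170000))/(0.767129 - (-1.355305))
       = 0.640973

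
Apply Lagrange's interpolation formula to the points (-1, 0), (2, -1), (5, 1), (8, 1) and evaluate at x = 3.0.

Lagrange interpolation formula:
P(x) = Σ yᵢ × Lᵢ(x)
where Lᵢ(x) = Π_{j≠i} (x - xⱼ)/(xᵢ - xⱼ)

L_0(3.0) = (3.0 - 2)/(-1 - 2) × (3.0 - 5)/(-1 - 5) × (3.0 - 8)/(-1 - 8) = -0.061728
L_1(3.0) = (3.0 - (-1))/(2 - (-1)) × (3.0 - 5)/(2 - 5) × (3.0 - 8)/(2 - 8) = 0.740741
L_2(3.0) = (3.0 - (-1))/(5 - (-1)) × (3.0 - 2)/(5 - 2) × (3.0 - 8)/(5 - 8) = 0.370370
L_3(3.0) = (3.0 - (-1))/(8 - (-1)) × (3.0 - 2)/(8 - 2) × (3.0 - 5)/(8 - 5) = -0.049383

P(3.0) = 0×L_0(3.0) + (-1)×L_1(3.0) + 1×L_2(3.0) + 1×L_3(3.0)
P(3.0) = -0.419753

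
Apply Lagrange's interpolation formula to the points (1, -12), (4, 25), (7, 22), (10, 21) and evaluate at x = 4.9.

Lagrange interpolation formula:
P(x) = Σ yᵢ × Lᵢ(x)
where Lᵢ(x) = Π_{j≠i} (x - xⱼ)/(xᵢ - xⱼ)

L_0(4.9) = (4.9 - 4)/(1 - 4) × (4.9 - 7)/(1 - 7) × (4.9 - 10)/(1 - 10) = -0.059500
L_1(4.9) = (4.9 - 1)/(4 - 1) × (4.9 - 7)/(4 - 7) × (4.9 - 10)/(4 - 10) = 0.773500
L_2(4.9) = (4.9 - 1)/(7 - 1) × (4.9 - 4)/(7 - 4) × (4.9 - 10)/(7 - 10) = 0.331500
L_3(4.9) = (4.9 - 1)/(10 - 1) × (4.9 - 4)/(10 - 4) × (4.9 - 7)/(10 - 7) = -0.045500

P(4.9) = (-12)×L_0(4.9) + 25×L_1(4.9) + 22×L_2(4.9) + 21×L_3(4.9)
P(4.9) = 26.389000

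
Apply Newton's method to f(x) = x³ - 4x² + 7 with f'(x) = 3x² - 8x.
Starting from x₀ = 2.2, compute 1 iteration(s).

f(x) = x³ - 4x² + 7
f'(x) = 3x² - 8x
x₀ = 2.2

Newton-Raphson formula: x_{n+1} = x_n - f(x_n)/f'(x_n)

Iteration 1:
  f(2.200000) = -1.712000
  f'(2.200000) = -3.080000
  x_1 = 2.200000 - (-1.712000)/(-3.080000) = 1.644156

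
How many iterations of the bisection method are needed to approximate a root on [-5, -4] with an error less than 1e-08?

We need (b-a)/2^n ≤ 1e-08
(-4 - (-5))/2^n ≤ 1e-08
1/2^n ≤ 1e-08
2^n ≥ 100000000
n ≥ log₂(100000000) = 26.58
n ≥ 27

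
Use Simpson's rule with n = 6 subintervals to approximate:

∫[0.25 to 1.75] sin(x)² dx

f(x) = sin(x)²
a = 0.25, b = 1.75, n = 6
h = (b - a)/n = 0.250000

Simpson's rule: (h/3)[f(x₀) + 4f(x₁) + 2f(x₂) + ... + f(xₙ)]

x_0 = 0.2500, f(x_0) = 0.061209, coefficient = 1
x_1 = 0.5000, f(x_1) = 0.229849, coefficient = 4
x_2 = 0.7500, f(x_2) = 0.464631, coefficient = 2
x_3 = 1.0000, f(x_3) = 0.708073, coefficient = 4
x_4 = 1.2500, f(x_4) = 0.900572, coefficient = 2
x_5 = 1.5000, f(x_5) = 0.994996, coefficient = 4
x_6 = 1.7500, f(x_6) = 0.968228, coefficient = 1

I ≈ (0.250000/3) × 11.491518 = 0.957626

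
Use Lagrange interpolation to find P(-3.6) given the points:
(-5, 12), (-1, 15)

Lagrange interpolation formula:
P(x) = Σ yᵢ × Lᵢ(x)
where Lᵢ(x) = Π_{j≠i} (x - xⱼ)/(xᵢ - xⱼ)

L_0(-3.6) = (-3.6 - (-1))/(-5 - (-1)) = 0.650000
L_1(-3.6) = (-3.6 - (-5))/(-1 - (-5)) = 0.350000

P(-3.6) = 12×L_0(-3.6) + 15×L_1(-3.6)
P(-3.6) = 13.050000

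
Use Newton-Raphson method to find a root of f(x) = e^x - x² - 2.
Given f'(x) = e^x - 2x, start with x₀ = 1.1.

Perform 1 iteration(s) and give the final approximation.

f(x) = e^x - x² - 2
f'(x) = e^x - 2x
x₀ = 1.1

Newton-Raphson formula: x_{n+1} = x_n - f(x_n)/f'(x_n)

Iteration 1:
  f(1.100000) = -0.205834
  f'(1.100000) = 0.804166
  x_1 = 1.100000 - (-0.205834)/0.804166 = 1.355960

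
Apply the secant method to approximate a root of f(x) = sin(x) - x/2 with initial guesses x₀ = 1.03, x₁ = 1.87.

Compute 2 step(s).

f(x) = sin(x) - x/2
x₀ = 1.03, x₁ = 1.87

Secant formula: x_{n+1} = x_n - f(x_n)(x_n - x_{n-1})/(f(x_n) - f(x_{n-1}))

Iteration 1:
  f(1.030000) = 0.342299
  f(1.870000) = 0.020572
  x_2 = 1.870000 - 0.020572×(1.870000 - 1.030000)/(0.020572 - 0.342299)
       = 1.923710
Iteration 2:
  f(1.870000) = 0.020572
  f(1.923710) = -0.023486
  x_3 = 1.923710 - (-0.023486)×(1.923710 - 1.870000)/(-0.023486 - 0.020572)
       = 1.895079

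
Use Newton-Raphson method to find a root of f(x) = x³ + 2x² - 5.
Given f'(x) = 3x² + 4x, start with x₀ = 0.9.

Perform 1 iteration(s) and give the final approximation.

f(x) = x³ + 2x² - 5
f'(x) = 3x² + 4x
x₀ = 0.9

Newton-Raphson formula: x_{n+1} = x_n - f(x_n)/f'(x_n)

Iteration 1:
  f(0.900000) = -2.651000
  f'(0.900000) = 6.030000
  x_1 = 0.900000 - (-2.651000)/6.030000 = 1.339635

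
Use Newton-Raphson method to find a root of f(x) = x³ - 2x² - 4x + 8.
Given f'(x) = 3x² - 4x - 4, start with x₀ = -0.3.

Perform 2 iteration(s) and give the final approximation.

f(x) = x³ - 2x² - 4x + 8
f'(x) = 3x² - 4x - 4
x₀ = -0.3

Newton-Raphson formula: x_{n+1} = x_n - f(x_n)/f'(x_n)

Iteration 1:
  f(-0.300000) = 8.993000
  f'(-0.300000) = -2.530000
  x_1 = -0.300000 - 8.993000/(-2.530000) = 3.254545
Iteration 2:
  f(3.254545) = 8.270047
  f'(3.254545) = 14.758017
  x_2 = 3.254545 - 8.270047/14.758017 = 2.694169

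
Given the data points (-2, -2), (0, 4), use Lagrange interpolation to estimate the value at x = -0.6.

Lagrange interpolation formula:
P(x) = Σ yᵢ × Lᵢ(x)
where Lᵢ(x) = Π_{j≠i} (x - xⱼ)/(xᵢ - xⱼ)

L_0(-0.6) = (-0.6 - 0)/(-2 - 0) = 0.300000
L_1(-0.6) = (-0.6 - (-2))/(0 - (-2)) = 0.700000

P(-0.6) = (-2)×L_0(-0.6) + 4×L_1(-0.6)
P(-0.6) = 2.200000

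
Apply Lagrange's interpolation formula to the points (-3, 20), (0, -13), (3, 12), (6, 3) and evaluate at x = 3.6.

Lagrange interpolation formula:
P(x) = Σ yᵢ × Lᵢ(x)
where Lᵢ(x) = Π_{j≠i} (x - xⱼ)/(xᵢ - xⱼ)

L_0(3.6) = (3.6 - 0)/(-3 - 0) × (3.6 - 3)/(-3 - 3) × (3.6 - 6)/(-3 - 6) = 0.032000
L_1(3.6) = (3.6 - (-3))/(0 - (-3)) × (3.6 - 3)/(0 - 3) × (3.6 - 6)/(0 - 6) = -0.176000
L_2(3.6) = (3.6 - (-3))/(3 - (-3)) × (3.6 - 0)/(3 - 0) × (3.6 - 6)/(3 - 6) = 1.056000
L_3(3.6) = (3.6 - (-3))/(6 - (-3)) × (3.6 - 0)/(6 - 0) × (3.6 - 3)/(6 - 3) = 0.088000

P(3.6) = 20×L_0(3.6) + (-13)×L_1(3.6) + 12×L_2(3.6) + 3×L_3(3.6)
P(3.6) = 15.864000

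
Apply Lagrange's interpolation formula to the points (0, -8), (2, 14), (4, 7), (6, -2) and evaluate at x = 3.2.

Lagrange interpolation formula:
P(x) = Σ yᵢ × Lᵢ(x)
where Lᵢ(x) = Π_{j≠i} (x - xⱼ)/(xᵢ - xⱼ)

L_0(3.2) = (3.2 - 2)/(0 - 2) × (3.2 - 4)/(0 - 4) × (3.2 - 6)/(0 - 6) = -0.056000
L_1(3.2) = (3.2 - 0)/(2 - 0) × (3.2 - 4)/(2 - 4) × (3.2 - 6)/(2 - 6) = 0.448000
L_2(3.2) = (3.2 - 0)/(4 - 0) × (3.2 - 2)/(4 - 2) × (3.2 - 6)/(4 - 6) = 0.672000
L_3(3.2) = (3.2 - 0)/(6 - 0) × (3.2 - 2)/(6 - 2) × (3.2 - 4)/(6 - 4) = -0.064000

P(3.2) = (-8)×L_0(3.2) + 14×L_1(3.2) + 7×L_2(3.2) + (-2)×L_3(3.2)
P(3.2) = 11.552000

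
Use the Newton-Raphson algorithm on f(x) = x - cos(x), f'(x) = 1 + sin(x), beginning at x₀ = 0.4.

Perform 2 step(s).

f(x) = x - cos(x)
f'(x) = 1 + sin(x)
x₀ = 0.4

Newton-Raphson formula: x_{n+1} = x_n - f(x_n)/f'(x_n)

Iteration 1:
  f(0.400000) = -0.521061
  f'(0.400000) = 1.389418
  x_1 = 0.400000 - (-0.521061)/1.389418 = 0.775021
Iteration 2:
  f(0.775021) = 0.060615
  f'(0.775021) = 1.699731
  x_2 = 0.775021 - 0.060615/1.699731 = 0.739360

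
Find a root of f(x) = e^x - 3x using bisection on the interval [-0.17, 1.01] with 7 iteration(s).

f(x) = e^x - 3x
Initial interval: [-0.17, 1.01]

Iteration 1:
  c_1 = (-0.170000 + 1.010000)/2 = 0.420000
  f(c_1) = f(0.420000) = 0.261962
  f(a) × f(c) ≥ 0, new interval: [0.420000, 1.010000]
Iteration 2:
  c_2 = (0.420000 + 1.010000)/2 = 0.715000
  f(c_2) = f(0.715000) = -0.100813
  f(a) × f(c) < 0, new interval: [0.420000, 0.715000]
Iteration 3:
  c_3 = (0.420000 + 0.715000)/2 = 0.567500
  f(c_3) = f(0.567500) = 0.061352
  f(a) × f(c) ≥ 0, new interval: [0.567500, 0.715000]
Iteration 4:
  c_4 = (0.567500 + 0.715000)/2 = 0.641250
  f(c_4) = f(0.641250) = -0.024897
  f(a) × f(c) < 0, new interval: [0.567500, 0.641250]
Iteration 5:
  c_5 = (0.567500 + 0.641250)/2 = 0.604375
  f(c_5) = f(0.604375) = 0.016983
  f(a) × f(c) ≥ 0, new interval: [0.604375, 0.641250]
Iteration 6:
  c_6 = (0.604375 + 0.641250)/2 = 0.622812
  f(c_6) = f(0.622812) = -0.004274
  f(a) × f(c) < 0, new interval: [0.604375, 0.622812]
Iteration 7:
  c_7 = (0.604375 + 0.622812)/2 = 0.613594
  f(c_7) = f(0.613594) = 0.006276
  f(a) × f(c) ≥ 0, new interval: [0.613594, 0.622812]

After 7 iteration(s), the approximation is c_7 = 0.613594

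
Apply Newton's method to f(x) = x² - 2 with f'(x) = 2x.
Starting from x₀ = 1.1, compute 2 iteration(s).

f(x) = x² - 2
f'(x) = 2x
x₀ = 1.1

Newton-Raphson formula: x_{n+1} = x_n - f(x_n)/f'(x_n)

Iteration 1:
  f(1.100000) = -0.790000
  f'(1.100000) = 2.200000
  x_1 = 1.100000 - (-0.790000)/2.200000 = 1.459091
Iteration 2:
  f(1.459091) = 0.128946
  f'(1.459091) = 2.918182
  x_2 = 1.459091 - 0.128946/2.918182 = 1.414904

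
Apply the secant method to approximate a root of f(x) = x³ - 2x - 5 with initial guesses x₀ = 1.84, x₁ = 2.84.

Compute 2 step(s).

f(x) = x³ - 2x - 5
x₀ = 1.84, x₁ = 2.84

Secant formula: x_{n+1} = x_n - f(x_n)(x_n - x_{n-1})/(f(x_n) - f(x_{n-1}))

Iteration 1:
  f(1.840000) = -2.450496
  f(2.840000) = 12.226304
  x_2 = 2.840000 - 12.226304×(2.840000 - 1.840000)/(12.226304 - (-2.450496))
       = 2.006964
Iteration 2:
  f(2.840000) = 12.226304
  f(2.006964) = -0.930070
  x_3 = 2.006964 - (-0.930070)×(2.006964 - 2.840000)/(-0.930070 - 12.226304)
       = 2.065854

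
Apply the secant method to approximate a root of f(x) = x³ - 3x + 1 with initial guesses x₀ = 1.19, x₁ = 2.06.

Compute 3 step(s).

f(x) = x³ - 3x + 1
x₀ = 1.19, x₁ = 2.06

Secant formula: x_{n+1} = x_n - f(x_n)(x_n - x_{n-1})/(f(x_n) - f(x_{n-1}))

Iteration 1:
  f(1.190000) = -0.884841
  f(2.060000) = 3.561816
  x_2 = 2.060000 - 3.561816×(2.060000 - 1.190000)/(3.561816 - (-0.884841))
       = 1.363121
Iteration 2:
  f(2.060000) = 3.561816
  f(1.363121) = -0.556548
  x_3 = 1.363121 - (-0.556548)×(1.363121 - 2.060000)/(-0.556548 - 3.561816)
       = 1.457296
Iteration 3:
  f(1.363121) = -0.556548
  f(1.457296) = -0.277010
  x_4 = 1.457296 - (-0.277010)×(1.457296 - 1.363121)/(-0.277010 - (-0.556548))
       = 1.550620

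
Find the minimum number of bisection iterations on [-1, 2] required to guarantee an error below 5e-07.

We need (b-a)/2^n ≤ 5e-07
(2 - (-1))/2^n ≤ 5e-07
3/2^n ≤ 5e-07
2^n ≥ 6000000
n ≥ log₂(6000000) = 22.52
n ≥ 23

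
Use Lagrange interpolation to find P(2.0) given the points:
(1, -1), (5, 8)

Lagrange interpolation formula:
P(x) = Σ yᵢ × Lᵢ(x)
where Lᵢ(x) = Π_{j≠i} (x - xⱼ)/(xᵢ - xⱼ)

L_0(2.0) = (2.0 - 5)/(1 - 5) = 0.750000
L_1(2.0) = (2.0 - 1)/(5 - 1) = 0.250000

P(2.0) = (-1)×L_0(2.0) + 8×L_1(2.0)
P(2.0) = 1.250000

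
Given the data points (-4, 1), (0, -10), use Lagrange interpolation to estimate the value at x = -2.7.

Lagrange interpolation formula:
P(x) = Σ yᵢ × Lᵢ(x)
where Lᵢ(x) = Π_{j≠i} (x - xⱼ)/(xᵢ - xⱼ)

L_0(-2.7) = (-2.7 - 0)/(-4 - 0) = 0.675000
L_1(-2.7) = (-2.7 - (-4))/(0 - (-4)) = 0.325000

P(-2.7) = 1×L_0(-2.7) + (-10)×L_1(-2.7)
P(-2.7) = -2.575000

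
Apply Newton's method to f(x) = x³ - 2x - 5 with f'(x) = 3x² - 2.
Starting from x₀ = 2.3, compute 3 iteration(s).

f(x) = x³ - 2x - 5
f'(x) = 3x² - 2
x₀ = 2.3

Newton-Raphson formula: x_{n+1} = x_n - f(x_n)/f'(x_n)

Iteration 1:
  f(2.300000) = 2.567000
  f'(2.300000) = 13.870000
  x_1 = 2.300000 - 2.567000/13.870000 = 2.114924
Iteration 2:
  f(2.114924) = 0.230006
  f'(2.114924) = 11.418714
  x_2 = 2.114924 - 0.230006/11.418714 = 2.094781
Iteration 3:
  f(2.094781) = 0.002566
  f'(2.094781) = 11.164327
  x_3 = 2.094781 - 0.002566/11.164327 = 2.094552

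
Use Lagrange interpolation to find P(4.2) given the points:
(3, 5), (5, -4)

Lagrange interpolation formula:
P(x) = Σ yᵢ × Lᵢ(x)
where Lᵢ(x) = Π_{j≠i} (x - xⱼ)/(xᵢ - xⱼ)

L_0(4.2) = (4.2 - 5)/(3 - 5) = 0.400000
L_1(4.2) = (4.2 - 3)/(5 - 3) = 0.600000

P(4.2) = 5×L_0(4.2) + (-4)×L_1(4.2)
P(4.2) = -0.400000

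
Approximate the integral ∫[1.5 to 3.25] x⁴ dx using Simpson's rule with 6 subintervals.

f(x) = x⁴
a = 1.5, b = 3.25, n = 6
h = (b - a)/n = 0.291667

Simpson's rule: (h/3)[f(x₀) + 4f(x₁) + 2f(x₂) + ... + f(xₙ)]

x_0 = 1.5000, f(x_0) = 5.062500, coefficient = 1
x_1 = 1.7917, f(x_1) = 10.304546, coefficient = 4
x_2 = 2.0833, f(x_2) = 18.838011, coefficient = 2
x_3 = 2.3750, f(x_3) = 31.816650, coefficient = 4
x_4 = 2.6667, f(x_4) = 50.567901, coefficient = 2
x_5 = 2.9583, f(x_5) = 76.592885, coefficient = 4
x_6 = 3.2500, f(x_6) = 111.566406, coefficient = 1

I ≈ (0.291667/3) × 730.297056 = 71.001103
Exact value: 70.999414
Error: 0.001689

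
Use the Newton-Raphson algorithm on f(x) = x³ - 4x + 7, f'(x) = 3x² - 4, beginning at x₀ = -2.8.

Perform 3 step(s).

f(x) = x³ - 4x + 7
f'(x) = 3x² - 4
x₀ = -2.8

Newton-Raphson formula: x_{n+1} = x_n - f(x_n)/f'(x_n)

Iteration 1:
  f(-2.800000) = -3.752000
  f'(-2.800000) = 19.520000
  x_1 = -2.800000 - (-3.752000)/19.520000 = -2.607787
Iteration 2:
  f(-2.607787) = -0.303244
  f'(-2.607787) = 16.401657
  x_2 = -2.607787 - (-0.303244)/16.401657 = -2.589298
Iteration 3:
  f(-2.589298) = -0.002668
  f'(-2.589298) = 16.113397
  x_3 = -2.589298 - (-0.002668)/16.113397 = -2.589133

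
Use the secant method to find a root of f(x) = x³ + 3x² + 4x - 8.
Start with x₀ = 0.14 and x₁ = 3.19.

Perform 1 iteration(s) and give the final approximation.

f(x) = x³ + 3x² + 4x - 8
x₀ = 0.14, x₁ = 3.19

Secant formula: x_{n+1} = x_n - f(x_n)(x_n - x_{n-1})/(f(x_n) - f(x_{n-1}))

Iteration 1:
  f(0.140000) = -7.378456
  f(3.190000) = 67.750059
  x_2 = 3.190000 - 67.750059×(3.190000 - 0.140000)/(67.750059 - (-7.378456))
       = 0.439544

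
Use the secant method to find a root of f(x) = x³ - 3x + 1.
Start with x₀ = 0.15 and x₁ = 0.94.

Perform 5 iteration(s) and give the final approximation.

f(x) = x³ - 3x + 1
x₀ = 0.15, x₁ = 0.94

Secant formula: x_{n+1} = x_n - f(x_n)(x_n - x_{n-1})/(f(x_n) - f(x_{n-1}))

Iteration 1:
  f(0.150000) = 0.553375
  f(0.940000) = -0.989416
  x_2 = 0.940000 - (-0.989416)×(0.940000 - 0.150000)/(-0.989416 - 0.553375)
       = 0.433361
Iteration 2:
  f(0.940000) = -0.989416
  f(0.433361) = -0.218696
  x_3 = 0.433361 - (-0.218696)×(0.433361 - 0.940000)/(-0.218696 - (-0.989416))
       = 0.289599
Iteration 3:
  f(0.433361) = -0.218696
  f(0.289599) = 0.155491
  x_4 = 0.289599 - 0.155491×(0.289599 - 0.433361)/(0.155491 - (-0.218696))
       = 0.349338
Iteration 4:
  f(0.289599) = 0.155491
  f(0.349338) = -0.005382
  x_5 = 0.349338 - (-0.005382)×(0.349338 - 0.289599)/(-0.005382 - 0.155491)
       = 0.347340
Iteration 5:
  f(0.349338) = -0.005382
  f(0.347340) = -0.000114
  x_6 = 0.347340 - (-0.000114)×(0.347340 - 0.349338)/(-0.000114 - (-0.005382))
       = 0.347296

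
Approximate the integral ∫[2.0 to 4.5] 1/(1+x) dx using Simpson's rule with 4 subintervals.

f(x) = 1/(1+x)
a = 2.0, b = 4.5, n = 4
h = (b - a)/n = 0.625000

Simpson's rule: (h/3)[f(x₀) + 4f(x₁) + 2f(x₂) + ... + f(xₙ)]

x_0 = 2.0000, f(x_0) = 0.333333, coefficient = 1
x_1 = 2.6250, f(x_1) = 0.275862, coefficient = 4
x_2 = 3.2500, f(x_2) = 0.235294, coefficient = 2
x_3 = 3.8750, f(x_3) = 0.205128, coefficient = 4
x_4 = 4.5000, f(x_4) = 0.181818, coefficient = 1

I ≈ (0.625000/3) × 2.909701 = 0.606188
Exact value: 0.606136
Error: 0.000052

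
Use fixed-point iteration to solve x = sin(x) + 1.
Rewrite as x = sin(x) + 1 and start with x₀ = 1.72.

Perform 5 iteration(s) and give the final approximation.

Equation: x = sin(x) + 1
Fixed-point form: x = sin(x) + 1
x₀ = 1.72

x_1 = g(1.720000) = 1.988890
x_2 = g(1.988890) = 1.913865
x_3 = g(1.913865) = 1.941727
x_4 = g(1.941727) = 1.931990
x_5 = g(1.931990) = 1.935476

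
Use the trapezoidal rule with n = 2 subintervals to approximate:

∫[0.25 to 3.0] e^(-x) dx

f(x) = e^(-x)
a = 0.25, b = 3.0, n = 2
h = (b - a)/n = 1.375000

Trapezoidal rule: (h/2)[f(x₀) + 2f(x₁) + 2f(x₂) + ... + f(xₙ)]

x_0 = 0.2500, f(x_0) = 0.778801, coefficient = 1
x_1 = 1.6250, f(x_1) = 0.196912, coefficient = 2
x_2 = 3.0000, f(x_2) = 0.049787, coefficient = 1

I ≈ (1.375000/2) × 1.222411 = 0.840408
Exact value: 0.729014
Error: 0.111394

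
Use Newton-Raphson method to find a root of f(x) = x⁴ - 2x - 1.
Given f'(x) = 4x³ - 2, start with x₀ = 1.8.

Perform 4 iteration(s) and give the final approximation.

f(x) = x⁴ - 2x - 1
f'(x) = 4x³ - 2
x₀ = 1.8

Newton-Raphson formula: x_{n+1} = x_n - f(x_n)/f'(x_n)

Iteration 1:
  f(1.800000) = 5.897600
  f'(1.800000) = 21.328000
  x_1 = 1.800000 - 5.897600/21.328000 = 1.523481
Iteration 2:
  f(1.523481) = 1.340051
  f'(1.523481) = 12.143960
  x_2 = 1.523481 - 1.340051/12.143960 = 1.413134
Iteration 3:
  f(1.413134) = 0.161530
  f'(1.413134) = 9.287812
  x_3 = 1.413134 - 0.161530/9.287812 = 1.395742
Iteration 4:
  f(1.395742) = 0.003594
  f'(1.395742) = 8.876160
  x_4 = 1.395742 - 0.003594/8.876160 = 1.395337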